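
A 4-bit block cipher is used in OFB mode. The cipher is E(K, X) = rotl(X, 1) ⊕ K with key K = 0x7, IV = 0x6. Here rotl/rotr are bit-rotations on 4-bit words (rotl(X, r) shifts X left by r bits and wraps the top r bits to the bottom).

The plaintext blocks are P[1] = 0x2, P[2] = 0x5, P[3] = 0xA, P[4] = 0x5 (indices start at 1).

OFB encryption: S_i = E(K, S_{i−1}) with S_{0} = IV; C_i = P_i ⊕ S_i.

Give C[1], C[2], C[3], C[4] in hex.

C[1] = 0x9, C[2] = 0x5, C[3] = 0xD, C[4] = 0xC

C[1]: S = E(K, 0x6) = 0xB; 0x2 ⊕ 0xB = 0x9.
C[2]: S = E(K, 0xB) = 0x0; 0x5 ⊕ 0x0 = 0x5.
C[3]: S = E(K, 0x0) = 0x7; 0xA ⊕ 0x7 = 0xD.
C[4]: S = E(K, 0x7) = 0x9; 0x5 ⊕ 0x9 = 0xC.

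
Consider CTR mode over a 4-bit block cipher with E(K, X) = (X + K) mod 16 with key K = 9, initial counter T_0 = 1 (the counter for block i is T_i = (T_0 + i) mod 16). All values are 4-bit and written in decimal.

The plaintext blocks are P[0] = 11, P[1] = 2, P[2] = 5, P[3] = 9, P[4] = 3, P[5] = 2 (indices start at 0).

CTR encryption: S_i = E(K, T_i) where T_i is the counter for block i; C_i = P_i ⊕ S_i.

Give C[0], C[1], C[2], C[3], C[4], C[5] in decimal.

C[0]: T = 1, S = E(K, T) = 10; 11 ⊕ 10 = 1.
C[1]: T = 2, S = E(K, T) = 11; 2 ⊕ 11 = 9.
C[2]: T = 3, S = E(K, T) = 12; 5 ⊕ 12 = 9.
C[3]: T = 4, S = E(K, T) = 13; 9 ⊕ 13 = 4.
C[4]: T = 5, S = E(K, T) = 14; 3 ⊕ 14 = 13.
C[5]: T = 6, S = E(K, T) = 15; 2 ⊕ 15 = 13.

C[0] = 1, C[1] = 9, C[2] = 9, C[3] = 4, C[4] = 13, C[5] = 13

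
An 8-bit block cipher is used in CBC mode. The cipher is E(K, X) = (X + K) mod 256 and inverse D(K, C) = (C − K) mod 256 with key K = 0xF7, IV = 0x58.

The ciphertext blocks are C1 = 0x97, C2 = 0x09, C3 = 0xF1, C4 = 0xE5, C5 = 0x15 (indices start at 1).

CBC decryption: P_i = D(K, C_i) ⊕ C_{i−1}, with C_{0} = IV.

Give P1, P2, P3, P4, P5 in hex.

P1: D(K, 0x97) = 0xA0; 0xA0 ⊕ 0x58 = 0xF8.
P2: D(K, 0x09) = 0x12; 0x12 ⊕ 0x97 = 0x85.
P3: D(K, 0xF1) = 0xFA; 0xFA ⊕ 0x09 = 0xF3.
P4: D(K, 0xE5) = 0xEE; 0xEE ⊕ 0xF1 = 0x1F.
P5: D(K, 0x15) = 0x1E; 0x1E ⊕ 0xE5 = 0xFB.

P1 = 0xF8, P2 = 0x85, P3 = 0xF3, P4 = 0x1F, P5 = 0xFB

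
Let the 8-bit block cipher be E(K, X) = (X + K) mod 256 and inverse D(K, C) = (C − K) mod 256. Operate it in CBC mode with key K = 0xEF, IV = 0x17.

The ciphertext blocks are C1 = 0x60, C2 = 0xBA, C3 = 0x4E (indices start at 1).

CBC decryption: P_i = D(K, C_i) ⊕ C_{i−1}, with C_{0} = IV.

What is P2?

P2: D(K, 0xBA) = 0xCB; 0xCB ⊕ 0x60 = 0xAB.

P2 = 0xAB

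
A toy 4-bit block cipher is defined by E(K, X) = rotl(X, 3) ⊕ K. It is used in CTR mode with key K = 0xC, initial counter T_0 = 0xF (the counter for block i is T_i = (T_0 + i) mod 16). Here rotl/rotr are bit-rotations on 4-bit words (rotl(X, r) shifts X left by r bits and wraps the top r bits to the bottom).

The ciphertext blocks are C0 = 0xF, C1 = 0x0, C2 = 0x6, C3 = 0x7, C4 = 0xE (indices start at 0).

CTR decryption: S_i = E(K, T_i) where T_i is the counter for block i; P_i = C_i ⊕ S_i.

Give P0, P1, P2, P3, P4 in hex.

P0: T = 0xF, S = E(K, T) = 0x3; 0xF ⊕ 0x3 = 0xC.
P1: T = 0x0, S = E(K, T) = 0xC; 0x0 ⊕ 0xC = 0xC.
P2: T = 0x1, S = E(K, T) = 0x4; 0x6 ⊕ 0x4 = 0x2.
P3: T = 0x2, S = E(K, T) = 0xD; 0x7 ⊕ 0xD = 0xA.
P4: T = 0x3, S = E(K, T) = 0x5; 0xE ⊕ 0x5 = 0xB.

P0 = 0xC, P1 = 0xC, P2 = 0x2, P3 = 0xA, P4 = 0xB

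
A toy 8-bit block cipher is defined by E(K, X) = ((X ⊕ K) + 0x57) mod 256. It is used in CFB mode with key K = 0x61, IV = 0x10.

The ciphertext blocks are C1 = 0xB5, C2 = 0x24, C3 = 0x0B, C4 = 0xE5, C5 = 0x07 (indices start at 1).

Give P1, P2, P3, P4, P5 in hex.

CFB decryption: P_i = C_i ⊕ E(K, C_{i−1}), with C_{0} = IV.
P1: E(K, 0x10) = 0xC8; 0xB5 ⊕ 0xC8 = 0x7D.
P2: E(K, 0xB5) = 0x2B; 0x24 ⊕ 0x2B = 0x0F.
P3: E(K, 0x24) = 0x9C; 0x0B ⊕ 0x9C = 0x97.
P4: E(K, 0x0B) = 0xC1; 0xE5 ⊕ 0xC1 = 0x24.
P5: E(K, 0xE5) = 0xDB; 0x07 ⊕ 0xDB = 0xDC.

P1 = 0x7D, P2 = 0x0F, P3 = 0x97, P4 = 0x24, P5 = 0xDC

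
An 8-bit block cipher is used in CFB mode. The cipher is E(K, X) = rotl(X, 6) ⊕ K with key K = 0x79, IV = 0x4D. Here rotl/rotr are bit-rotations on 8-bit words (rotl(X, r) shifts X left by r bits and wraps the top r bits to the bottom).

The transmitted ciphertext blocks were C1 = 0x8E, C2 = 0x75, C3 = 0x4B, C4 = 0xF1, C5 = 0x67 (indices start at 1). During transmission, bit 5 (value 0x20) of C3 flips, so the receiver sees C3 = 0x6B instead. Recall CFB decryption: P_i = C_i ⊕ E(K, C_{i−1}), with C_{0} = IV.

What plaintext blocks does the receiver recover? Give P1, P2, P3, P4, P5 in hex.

Only C3 changed, to 0x6B. In CFB, a change in C_i flips the same bit in P_i and garbles P_{i+1}. Decrypting the received ciphertext:
P1: E(K, 0x4D) = 0x2A; 0x8E ⊕ 0x2A = 0xA4.
P2: E(K, 0x8E) = 0xDA; 0x75 ⊕ 0xDA = 0xAF.
P3: E(K, 0x75) = 0x24; 0x6B ⊕ 0x24 = 0x4F.
P4: E(K, 0x6B) = 0xA3; 0xF1 ⊕ 0xA3 = 0x52.
P5: E(K, 0xF1) = 0x05; 0x67 ⊕ 0x05 = 0x62.
Blocks that differ from the original plaintext: P3, P4.

P1 = 0xA4, P2 = 0xAF, P3 = 0x4F, P4 = 0x52, P5 = 0x62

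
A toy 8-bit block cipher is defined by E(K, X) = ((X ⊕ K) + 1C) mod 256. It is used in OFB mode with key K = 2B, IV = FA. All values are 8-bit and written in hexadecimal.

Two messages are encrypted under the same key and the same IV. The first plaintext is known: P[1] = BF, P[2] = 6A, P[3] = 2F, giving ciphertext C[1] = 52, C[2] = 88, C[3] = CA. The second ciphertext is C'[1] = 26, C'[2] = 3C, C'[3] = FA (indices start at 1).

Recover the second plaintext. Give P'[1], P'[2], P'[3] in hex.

P'[1] = CB, P'[2] = DE, P'[3] = 1F

In OFB with a reused IV, both messages share the same keystream S_i, so C_i ⊕ C'_i = P_i ⊕ P'_i and thus P'_i = P_i ⊕ C_i ⊕ C'_i.
P'[1]: BF ⊕ 52 ⊕ 26 = CB.
P'[2]: 6A ⊕ 88 ⊕ 3C = DE.
P'[3]: 2F ⊕ CA ⊕ FA = 1F.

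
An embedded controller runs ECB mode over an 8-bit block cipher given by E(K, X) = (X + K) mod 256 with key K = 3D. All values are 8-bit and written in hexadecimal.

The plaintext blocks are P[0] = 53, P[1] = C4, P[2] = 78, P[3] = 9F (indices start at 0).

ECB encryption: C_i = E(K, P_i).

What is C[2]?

C[2] = B5

C[2]: E(K, 78) = B5.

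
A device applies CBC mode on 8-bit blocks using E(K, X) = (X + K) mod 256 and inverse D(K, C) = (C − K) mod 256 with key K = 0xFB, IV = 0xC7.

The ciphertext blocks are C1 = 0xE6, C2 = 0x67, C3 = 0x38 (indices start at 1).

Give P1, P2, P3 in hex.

CBC decryption: P_i = D(K, C_i) ⊕ C_{i−1}, with C_{0} = IV.
P1: D(K, 0xE6) = 0xEB; 0xEB ⊕ 0xC7 = 0x2C.
P2: D(K, 0x67) = 0x6C; 0x6C ⊕ 0xE6 = 0x8A.
P3: D(K, 0x38) = 0x3D; 0x3D ⊕ 0x67 = 0x5A.

P1 = 0x2C, P2 = 0x8A, P3 = 0x5A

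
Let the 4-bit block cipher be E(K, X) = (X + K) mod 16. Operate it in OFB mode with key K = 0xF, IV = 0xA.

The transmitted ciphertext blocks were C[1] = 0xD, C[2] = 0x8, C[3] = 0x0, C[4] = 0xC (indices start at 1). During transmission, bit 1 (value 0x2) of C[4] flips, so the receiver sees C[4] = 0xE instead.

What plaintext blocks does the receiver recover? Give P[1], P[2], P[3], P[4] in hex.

P[1] = 0x4, P[2] = 0x0, P[3] = 0x7, P[4] = 0x8

OFB decryption: S_i = E(K, S_{i−1}) with S_{0} = IV; P_i = C_i ⊕ S_i.
Only C[4] changed, to 0xE. In OFB, a change in C_i flips the same bit in P_i only; the keystream is unaffected. Decrypting the received ciphertext:
P[1]: S = E(K, 0xA) = 0x9; 0xD ⊕ 0x9 = 0x4.
P[2]: S = E(K, 0x9) = 0x8; 0x8 ⊕ 0x8 = 0x0.
P[3]: S = E(K, 0x8) = 0x7; 0x0 ⊕ 0x7 = 0x7.
P[4]: S = E(K, 0x7) = 0x6; 0xE ⊕ 0x6 = 0x8.
Blocks that differ from the original plaintext: P[4].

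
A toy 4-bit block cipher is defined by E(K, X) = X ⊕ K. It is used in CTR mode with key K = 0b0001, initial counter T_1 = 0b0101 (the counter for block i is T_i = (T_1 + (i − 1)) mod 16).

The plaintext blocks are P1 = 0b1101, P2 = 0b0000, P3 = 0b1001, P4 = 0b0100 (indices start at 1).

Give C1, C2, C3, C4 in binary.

CTR encryption: S_i = E(K, T_i) where T_i is the counter for block i; C_i = P_i ⊕ S_i.
C1: T = 0b0101, S = E(K, T) = 0b0100; 0b1101 ⊕ 0b0100 = 0b1001.
C2: T = 0b0110, S = E(K, T) = 0b0111; 0b0000 ⊕ 0b0111 = 0b0111.
C3: T = 0b0111, S = E(K, T) = 0b0110; 0b1001 ⊕ 0b0110 = 0b1111.
C4: T = 0b1000, S = E(K, T) = 0b1001; 0b0100 ⊕ 0b1001 = 0b1101.

C1 = 0b1001, C2 = 0b0111, C3 = 0b1111, C4 = 0b1101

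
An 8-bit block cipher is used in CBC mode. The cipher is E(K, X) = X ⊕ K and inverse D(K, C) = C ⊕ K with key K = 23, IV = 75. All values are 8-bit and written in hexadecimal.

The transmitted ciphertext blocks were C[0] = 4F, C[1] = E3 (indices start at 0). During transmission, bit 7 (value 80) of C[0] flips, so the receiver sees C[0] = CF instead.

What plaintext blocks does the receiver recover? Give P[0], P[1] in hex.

P[0] = 99, P[1] = 0F

CBC decryption: P_i = D(K, C_i) ⊕ C_{i−1}, with C_{−1} = IV.
Only C[0] changed, to CF. In CBC, a change in C_i garbles P_i and flips the same bit in P_{i+1}. Decrypting the received ciphertext:
P[0]: D(K, CF) = EC; EC ⊕ 75 = 99.
P[1]: D(K, E3) = C0; C0 ⊕ CF = 0F.
Blocks that differ from the original plaintext: P[0], P[1].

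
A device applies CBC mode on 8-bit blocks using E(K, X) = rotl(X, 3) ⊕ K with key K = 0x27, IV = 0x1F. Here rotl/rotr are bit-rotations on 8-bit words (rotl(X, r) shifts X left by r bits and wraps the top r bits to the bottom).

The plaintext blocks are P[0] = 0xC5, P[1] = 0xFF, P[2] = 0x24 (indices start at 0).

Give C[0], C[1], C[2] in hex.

CBC encryption: C_i = E(K, P_i ⊕ C_{i−1}), with C_{−1} = IV.
C[0]: P[0] ⊕ 0x1F = 0xDA; E(K, 0xDA) = 0xF1.
C[1]: P[1] ⊕ 0xF1 = 0x0E; E(K, 0x0E) = 0x57.
C[2]: P[2] ⊕ 0x57 = 0x73; E(K, 0x73) = 0xBC.

C[0] = 0xF1, C[1] = 0x57, C[2] = 0xBC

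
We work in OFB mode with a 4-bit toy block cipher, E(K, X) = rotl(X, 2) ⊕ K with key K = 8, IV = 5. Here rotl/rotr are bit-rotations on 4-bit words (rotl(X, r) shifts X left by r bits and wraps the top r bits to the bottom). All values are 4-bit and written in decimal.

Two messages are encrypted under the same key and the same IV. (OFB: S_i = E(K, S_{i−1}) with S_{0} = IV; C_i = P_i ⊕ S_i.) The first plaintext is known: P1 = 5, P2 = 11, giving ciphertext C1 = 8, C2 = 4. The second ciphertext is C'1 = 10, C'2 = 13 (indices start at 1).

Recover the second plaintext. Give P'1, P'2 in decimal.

P'1 = 7, P'2 = 2

In OFB with a reused IV, both messages share the same keystream S_i, so C_i ⊕ C'_i = P_i ⊕ P'_i and thus P'_i = P_i ⊕ C_i ⊕ C'_i.
P'1: 5 ⊕ 8 ⊕ 10 = 7.
P'2: 11 ⊕ 4 ⊕ 13 = 2.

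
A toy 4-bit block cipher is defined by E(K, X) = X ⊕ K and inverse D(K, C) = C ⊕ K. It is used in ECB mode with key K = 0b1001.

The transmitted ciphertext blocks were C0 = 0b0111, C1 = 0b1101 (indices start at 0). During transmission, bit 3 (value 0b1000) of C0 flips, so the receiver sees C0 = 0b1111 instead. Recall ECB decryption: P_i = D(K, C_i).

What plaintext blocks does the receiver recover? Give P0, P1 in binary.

P0 = 0b0110, P1 = 0b0100

Only C0 changed, to 0b1111. In ECB, a change in C_i affects only P_i. Decrypting the received ciphertext:
P0: D(K, 0b1111) = 0b0110.
P1: D(K, 0b1101) = 0b0100.
Blocks that differ from the original plaintext: P0.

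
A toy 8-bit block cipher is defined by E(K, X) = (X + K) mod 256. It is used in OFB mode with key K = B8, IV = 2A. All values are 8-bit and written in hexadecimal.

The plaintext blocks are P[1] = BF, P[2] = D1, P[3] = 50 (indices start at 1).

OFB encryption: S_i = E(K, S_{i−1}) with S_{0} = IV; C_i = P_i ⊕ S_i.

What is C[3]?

C[3] = 02

C[1]: S = E(K, 2A) = E2; BF ⊕ E2 = 5D.
C[2]: S = E(K, E2) = 9A; D1 ⊕ 9A = 4B.
C[3]: S = E(K, 9A) = 52; 50 ⊕ 52 = 02.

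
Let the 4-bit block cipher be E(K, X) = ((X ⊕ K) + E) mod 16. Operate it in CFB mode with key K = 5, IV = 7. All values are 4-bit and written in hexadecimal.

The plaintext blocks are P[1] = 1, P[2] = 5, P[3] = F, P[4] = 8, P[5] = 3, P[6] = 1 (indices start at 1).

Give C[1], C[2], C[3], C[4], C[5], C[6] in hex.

C[1] = 1, C[2] = 7, C[3] = F, C[4] = 0, C[5] = 0, C[6] = 2

CFB encryption: C_i = P_i ⊕ E(K, C_{i−1}), with C_{0} = IV.
C[1]: E(K, 7) = 0; 1 ⊕ 0 = 1.
C[2]: E(K, 1) = 2; 5 ⊕ 2 = 7.
C[3]: E(K, 7) = 0; F ⊕ 0 = F.
C[4]: E(K, F) = 8; 8 ⊕ 8 = 0.
C[5]: E(K, 0) = 3; 3 ⊕ 3 = 0.
C[6]: E(K, 0) = 3; 1 ⊕ 3 = 2.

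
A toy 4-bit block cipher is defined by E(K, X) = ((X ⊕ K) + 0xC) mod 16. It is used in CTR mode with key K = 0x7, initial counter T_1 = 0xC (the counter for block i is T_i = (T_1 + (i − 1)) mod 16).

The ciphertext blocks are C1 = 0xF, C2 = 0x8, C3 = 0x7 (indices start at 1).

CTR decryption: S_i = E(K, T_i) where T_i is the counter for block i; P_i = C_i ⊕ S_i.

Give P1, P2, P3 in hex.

P1: T = 0xC, S = E(K, T) = 0x7; 0xF ⊕ 0x7 = 0x8.
P2: T = 0xD, S = E(K, T) = 0x6; 0x8 ⊕ 0x6 = 0xE.
P3: T = 0xE, S = E(K, T) = 0x5; 0x7 ⊕ 0x5 = 0x2.

P1 = 0x8, P2 = 0xE, P3 = 0x2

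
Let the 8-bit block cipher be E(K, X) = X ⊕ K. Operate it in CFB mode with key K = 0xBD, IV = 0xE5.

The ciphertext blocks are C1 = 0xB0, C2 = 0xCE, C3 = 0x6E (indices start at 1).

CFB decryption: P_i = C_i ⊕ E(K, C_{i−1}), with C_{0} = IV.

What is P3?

P3 = 0x1D

P3: E(K, 0xCE) = 0x73; 0x6E ⊕ 0x73 = 0x1D.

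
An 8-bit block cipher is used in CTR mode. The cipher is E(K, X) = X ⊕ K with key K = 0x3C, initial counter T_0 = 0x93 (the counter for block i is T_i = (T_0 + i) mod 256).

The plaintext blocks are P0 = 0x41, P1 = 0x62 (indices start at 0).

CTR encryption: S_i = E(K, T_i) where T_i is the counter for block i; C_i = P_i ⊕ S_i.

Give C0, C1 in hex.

C0: T = 0x93, S = E(K, T) = 0xAF; 0x41 ⊕ 0xAF = 0xEE.
C1: T = 0x94, S = E(K, T) = 0xA8; 0x62 ⊕ 0xA8 = 0xCA.

C0 = 0xEE, C1 = 0xCA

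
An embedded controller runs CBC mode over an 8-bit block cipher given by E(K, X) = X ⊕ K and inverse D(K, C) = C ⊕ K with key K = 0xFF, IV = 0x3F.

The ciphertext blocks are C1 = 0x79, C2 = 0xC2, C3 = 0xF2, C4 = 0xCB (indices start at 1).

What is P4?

CBC decryption: P_i = D(K, C_i) ⊕ C_{i−1}, with C_{0} = IV.
P4: D(K, 0xCB) = 0x34; 0x34 ⊕ 0xF2 = 0xC6.

P4 = 0xC6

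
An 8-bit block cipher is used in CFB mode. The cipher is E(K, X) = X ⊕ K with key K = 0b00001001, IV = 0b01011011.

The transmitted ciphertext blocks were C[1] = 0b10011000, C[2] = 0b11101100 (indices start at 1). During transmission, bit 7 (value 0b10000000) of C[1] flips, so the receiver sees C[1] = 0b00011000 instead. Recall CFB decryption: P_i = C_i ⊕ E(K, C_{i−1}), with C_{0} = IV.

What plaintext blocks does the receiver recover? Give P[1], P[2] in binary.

P[1] = 0b01001010, P[2] = 0b11111101

Only C[1] changed, to 0b00011000. In CFB, a change in C_i flips the same bit in P_i and garbles P_{i+1}. Decrypting the received ciphertext:
P[1]: E(K, 0b01011011) = 0b01010010; 0b00011000 ⊕ 0b01010010 = 0b01001010.
P[2]: E(K, 0b00011000) = 0b00010001; 0b11101100 ⊕ 0b00010001 = 0b11111101.
Blocks that differ from the original plaintext: P[1], P[2].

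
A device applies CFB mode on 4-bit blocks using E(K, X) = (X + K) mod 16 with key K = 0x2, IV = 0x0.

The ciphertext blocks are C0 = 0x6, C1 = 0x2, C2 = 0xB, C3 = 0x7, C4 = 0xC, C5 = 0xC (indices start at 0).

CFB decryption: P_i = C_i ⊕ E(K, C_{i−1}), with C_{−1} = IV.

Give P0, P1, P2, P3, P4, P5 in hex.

P0: E(K, 0x0) = 0x2; 0x6 ⊕ 0x2 = 0x4.
P1: E(K, 0x6) = 0x8; 0x2 ⊕ 0x8 = 0xA.
P2: E(K, 0x2) = 0x4; 0xB ⊕ 0x4 = 0xF.
P3: E(K, 0xB) = 0xD; 0x7 ⊕ 0xD = 0xA.
P4: E(K, 0x7) = 0x9; 0xC ⊕ 0x9 = 0x5.
P5: E(K, 0xC) = 0xE; 0xC ⊕ 0xE = 0x2.

P0 = 0x4, P1 = 0xA, P2 = 0xF, P3 = 0xA, P4 = 0x5, P5 = 0x2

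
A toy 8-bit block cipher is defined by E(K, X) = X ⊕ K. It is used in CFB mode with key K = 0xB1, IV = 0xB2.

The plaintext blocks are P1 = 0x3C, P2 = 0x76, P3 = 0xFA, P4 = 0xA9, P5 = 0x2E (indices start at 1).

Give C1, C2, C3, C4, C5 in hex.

C1 = 0x3F, C2 = 0xF8, C3 = 0xB3, C4 = 0xAB, C5 = 0x34

CFB encryption: C_i = P_i ⊕ E(K, C_{i−1}), with C_{0} = IV.
C1: E(K, 0xB2) = 0x03; 0x3C ⊕ 0x03 = 0x3F.
C2: E(K, 0x3F) = 0x8E; 0x76 ⊕ 0x8E = 0xF8.
C3: E(K, 0xF8) = 0x49; 0xFA ⊕ 0x49 = 0xB3.
C4: E(K, 0xB3) = 0x02; 0xA9 ⊕ 0x02 = 0xAB.
C5: E(K, 0xAB) = 0x1A; 0x2E ⊕ 0x1A = 0x34.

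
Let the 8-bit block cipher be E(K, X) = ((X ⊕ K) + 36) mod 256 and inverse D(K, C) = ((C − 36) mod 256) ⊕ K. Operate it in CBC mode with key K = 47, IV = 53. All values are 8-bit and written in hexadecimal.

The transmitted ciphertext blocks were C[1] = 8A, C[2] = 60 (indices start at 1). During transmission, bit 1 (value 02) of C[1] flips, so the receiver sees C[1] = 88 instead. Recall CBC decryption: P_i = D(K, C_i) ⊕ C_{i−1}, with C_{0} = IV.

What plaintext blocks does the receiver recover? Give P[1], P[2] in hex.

Only C[1] changed, to 88. In CBC, a change in C_i garbles P_i and flips the same bit in P_{i+1}. Decrypting the received ciphertext:
P[1]: D(K, 88) = 15; 15 ⊕ 53 = 46.
P[2]: D(K, 60) = 6D; 6D ⊕ 88 = E5.
Blocks that differ from the original plaintext: P[1], P[2].

P[1] = 46, P[2] = E5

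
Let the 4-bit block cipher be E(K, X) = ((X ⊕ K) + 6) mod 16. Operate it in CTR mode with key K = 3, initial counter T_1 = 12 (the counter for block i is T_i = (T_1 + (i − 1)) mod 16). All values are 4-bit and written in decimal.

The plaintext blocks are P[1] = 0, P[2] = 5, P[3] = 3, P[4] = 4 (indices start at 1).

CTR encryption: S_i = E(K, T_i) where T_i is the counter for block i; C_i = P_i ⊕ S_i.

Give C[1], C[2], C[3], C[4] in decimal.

C[1]: T = 12, S = E(K, T) = 5; 0 ⊕ 5 = 5.
C[2]: T = 13, S = E(K, T) = 4; 5 ⊕ 4 = 1.
C[3]: T = 14, S = E(K, T) = 3; 3 ⊕ 3 = 0.
C[4]: T = 15, S = E(K, T) = 2; 4 ⊕ 2 = 6.

C[1] = 5, C[2] = 1, C[3] = 0, C[4] = 6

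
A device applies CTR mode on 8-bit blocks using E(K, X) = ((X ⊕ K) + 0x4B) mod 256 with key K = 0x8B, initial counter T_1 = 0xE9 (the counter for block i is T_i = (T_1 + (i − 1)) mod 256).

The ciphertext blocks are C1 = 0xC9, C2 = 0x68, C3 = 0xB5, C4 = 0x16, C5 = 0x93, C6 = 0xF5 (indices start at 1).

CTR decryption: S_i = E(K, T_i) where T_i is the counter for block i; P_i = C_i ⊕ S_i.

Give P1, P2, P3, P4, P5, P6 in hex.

P1: T = 0xE9, S = E(K, T) = 0xAD; 0xC9 ⊕ 0xAD = 0x64.
P2: T = 0xEA, S = E(K, T) = 0xAC; 0x68 ⊕ 0xAC = 0xC4.
P3: T = 0xEB, S = E(K, T) = 0xAB; 0xB5 ⊕ 0xAB = 0x1E.
P4: T = 0xEC, S = E(K, T) = 0xB2; 0x16 ⊕ 0xB2 = 0xA4.
P5: T = 0xED, S = E(K, T) = 0xB1; 0x93 ⊕ 0xB1 = 0x22.
P6: T = 0xEE, S = E(K, T) = 0xB0; 0xF5 ⊕ 0xB0 = 0x45.

P1 = 0x64, P2 = 0xC4, P3 = 0x1E, P4 = 0xA4, P5 = 0x22, P6 = 0x45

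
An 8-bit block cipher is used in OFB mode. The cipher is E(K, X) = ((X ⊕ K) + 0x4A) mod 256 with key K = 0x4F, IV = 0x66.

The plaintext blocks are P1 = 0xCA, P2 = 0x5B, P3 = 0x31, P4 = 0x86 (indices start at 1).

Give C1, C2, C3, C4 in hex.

OFB encryption: S_i = E(K, S_{i−1}) with S_{0} = IV; C_i = P_i ⊕ S_i.
C1: S = E(K, 0x66) = 0x73; 0xCA ⊕ 0x73 = 0xB9.
C2: S = E(K, 0x73) = 0x86; 0x5B ⊕ 0x86 = 0xDD.
C3: S = E(K, 0x86) = 0x13; 0x31 ⊕ 0x13 = 0x22.
C4: S = E(K, 0x13) = 0xA6; 0x86 ⊕ 0xA6 = 0x20.

C1 = 0xB9, C2 = 0xDD, C3 = 0x22, C4 = 0x20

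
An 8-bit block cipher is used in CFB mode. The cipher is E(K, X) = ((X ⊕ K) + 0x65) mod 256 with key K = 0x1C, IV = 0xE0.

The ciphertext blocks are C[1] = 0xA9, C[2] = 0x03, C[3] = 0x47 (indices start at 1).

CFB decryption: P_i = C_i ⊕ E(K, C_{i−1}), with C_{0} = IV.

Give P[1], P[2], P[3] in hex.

P[1]: E(K, 0xE0) = 0x61; 0xA9 ⊕ 0x61 = 0xC8.
P[2]: E(K, 0xA9) = 0x1A; 0x03 ⊕ 0x1A = 0x19.
P[3]: E(K, 0x03) = 0x84; 0x47 ⊕ 0x84 = 0xC3.

P[1] = 0xC8, P[2] = 0x19, P[3] = 0xC3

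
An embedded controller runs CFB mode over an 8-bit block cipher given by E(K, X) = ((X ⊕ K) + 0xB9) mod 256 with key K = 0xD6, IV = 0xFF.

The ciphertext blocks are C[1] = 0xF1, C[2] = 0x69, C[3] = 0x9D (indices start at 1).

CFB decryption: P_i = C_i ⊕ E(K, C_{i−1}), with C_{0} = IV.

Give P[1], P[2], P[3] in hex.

P[1]: E(K, 0xFF) = 0xE2; 0xF1 ⊕ 0xE2 = 0x13.
P[2]: E(K, 0xF1) = 0xE0; 0x69 ⊕ 0xE0 = 0x89.
P[3]: E(K, 0x69) = 0x78; 0x9D ⊕ 0x78 = 0xE5.

P[1] = 0x13, P[2] = 0x89, P[3] = 0xE5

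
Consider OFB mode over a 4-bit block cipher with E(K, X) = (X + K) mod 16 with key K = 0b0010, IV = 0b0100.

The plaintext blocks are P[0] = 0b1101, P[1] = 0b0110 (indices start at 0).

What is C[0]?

C[0] = 0b1011

OFB encryption: S_i = E(K, S_{i−1}) with S_{−1} = IV; C_i = P_i ⊕ S_i.
C[0]: S = E(K, 0b0100) = 0b0110; 0b1101 ⊕ 0b0110 = 0b1011.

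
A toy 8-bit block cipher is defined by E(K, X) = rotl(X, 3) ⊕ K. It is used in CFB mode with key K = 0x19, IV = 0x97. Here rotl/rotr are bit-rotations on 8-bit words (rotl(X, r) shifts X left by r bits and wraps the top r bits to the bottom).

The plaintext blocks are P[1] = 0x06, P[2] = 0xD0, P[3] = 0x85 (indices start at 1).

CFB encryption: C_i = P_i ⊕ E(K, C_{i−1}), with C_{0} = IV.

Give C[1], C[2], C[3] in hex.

C[1] = 0xA3, C[2] = 0xD4, C[3] = 0x3A

C[1]: E(K, 0x97) = 0xA5; 0x06 ⊕ 0xA5 = 0xA3.
C[2]: E(K, 0xA3) = 0x04; 0xD0 ⊕ 0x04 = 0xD4.
C[3]: E(K, 0xD4) = 0xBF; 0x85 ⊕ 0xBF = 0x3A.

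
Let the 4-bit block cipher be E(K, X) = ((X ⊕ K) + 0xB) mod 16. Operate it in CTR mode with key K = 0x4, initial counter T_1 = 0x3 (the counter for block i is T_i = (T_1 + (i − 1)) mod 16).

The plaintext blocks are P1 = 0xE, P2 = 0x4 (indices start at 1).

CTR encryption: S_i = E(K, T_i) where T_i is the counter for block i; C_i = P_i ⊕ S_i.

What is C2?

C2 = 0xF

C1: T = 0x3, S = E(K, T) = 0x2; 0xE ⊕ 0x2 = 0xC.
C2: T = 0x4, S = E(K, T) = 0xB; 0x4 ⊕ 0xB = 0xF.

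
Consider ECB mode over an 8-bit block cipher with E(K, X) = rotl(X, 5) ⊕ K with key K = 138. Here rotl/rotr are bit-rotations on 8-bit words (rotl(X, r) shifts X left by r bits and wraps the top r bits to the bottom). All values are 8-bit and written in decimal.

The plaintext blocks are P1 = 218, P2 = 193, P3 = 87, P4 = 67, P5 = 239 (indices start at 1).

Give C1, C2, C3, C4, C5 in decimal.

ECB encryption: C_i = E(K, P_i).
C1: E(K, 218) = 209.
C2: E(K, 193) = 178.
C3: E(K, 87) = 96.
C4: E(K, 67) = 226.
C5: E(K, 239) = 119.

C1 = 209, C2 = 178, C3 = 96, C4 = 226, C5 = 119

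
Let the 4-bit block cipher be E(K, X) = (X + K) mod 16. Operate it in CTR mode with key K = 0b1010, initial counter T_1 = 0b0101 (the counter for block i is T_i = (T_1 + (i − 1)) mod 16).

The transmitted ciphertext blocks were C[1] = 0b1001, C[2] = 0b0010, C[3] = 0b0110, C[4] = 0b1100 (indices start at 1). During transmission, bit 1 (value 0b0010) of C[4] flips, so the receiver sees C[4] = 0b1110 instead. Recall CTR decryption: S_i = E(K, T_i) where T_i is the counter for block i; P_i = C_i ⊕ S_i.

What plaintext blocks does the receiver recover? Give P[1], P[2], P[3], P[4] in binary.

Only C[4] changed, to 0b1110. In CTR, a change in C_i flips the same bit in P_i only; the keystream is unaffected. Decrypting the received ciphertext:
P[1]: T = 0b0101, S = E(K, T) = 0b1111; 0b1001 ⊕ 0b1111 = 0b0110.
P[2]: T = 0b0110, S = E(K, T) = 0b0000; 0b0010 ⊕ 0b0000 = 0b0010.
P[3]: T = 0b0111, S = E(K, T) = 0b0001; 0b0110 ⊕ 0b0001 = 0b0111.
P[4]: T = 0b1000, S = E(K, T) = 0b0010; 0b1110 ⊕ 0b0010 = 0b1100.
Blocks that differ from the original plaintext: P[4].

P[1] = 0b0110, P[2] = 0b0010, P[3] = 0b0111, P[4] = 0b1100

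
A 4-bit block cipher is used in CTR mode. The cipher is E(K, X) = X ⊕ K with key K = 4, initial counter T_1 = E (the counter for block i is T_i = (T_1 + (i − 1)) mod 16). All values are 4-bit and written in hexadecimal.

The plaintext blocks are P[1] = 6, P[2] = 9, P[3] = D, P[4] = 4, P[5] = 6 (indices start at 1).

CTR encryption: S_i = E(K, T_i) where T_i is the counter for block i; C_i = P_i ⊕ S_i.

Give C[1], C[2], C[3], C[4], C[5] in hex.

C[1] = C, C[2] = 2, C[3] = 9, C[4] = 1, C[5] = 0

C[1]: T = E, S = E(K, T) = A; 6 ⊕ A = C.
C[2]: T = F, S = E(K, T) = B; 9 ⊕ B = 2.
C[3]: T = 0, S = E(K, T) = 4; D ⊕ 4 = 9.
C[4]: T = 1, S = E(K, T) = 5; 4 ⊕ 5 = 1.
C[5]: T = 2, S = E(K, T) = 6; 6 ⊕ 6 = 0.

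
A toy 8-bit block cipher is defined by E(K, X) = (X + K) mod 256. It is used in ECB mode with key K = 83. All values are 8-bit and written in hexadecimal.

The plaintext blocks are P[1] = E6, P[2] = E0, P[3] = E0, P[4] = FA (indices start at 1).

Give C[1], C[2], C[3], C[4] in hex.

C[1] = 69, C[2] = 63, C[3] = 63, C[4] = 7D

ECB encryption: C_i = E(K, P_i).
C[1]: E(K, E6) = 69.
C[2]: E(K, E0) = 63.
C[3]: E(K, E0) = 63.
C[4]: E(K, FA) = 7D.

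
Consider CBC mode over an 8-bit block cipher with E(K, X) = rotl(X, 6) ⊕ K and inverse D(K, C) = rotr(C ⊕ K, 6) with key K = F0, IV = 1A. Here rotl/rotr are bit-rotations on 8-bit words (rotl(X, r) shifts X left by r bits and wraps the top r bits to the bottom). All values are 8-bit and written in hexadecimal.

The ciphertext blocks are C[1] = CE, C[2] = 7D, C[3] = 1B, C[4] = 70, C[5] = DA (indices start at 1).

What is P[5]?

P[5] = D8

CBC decryption: P_i = D(K, C_i) ⊕ C_{i−1}, with C_{0} = IV.
P[5]: D(K, DA) = A8; A8 ⊕ 70 = D8.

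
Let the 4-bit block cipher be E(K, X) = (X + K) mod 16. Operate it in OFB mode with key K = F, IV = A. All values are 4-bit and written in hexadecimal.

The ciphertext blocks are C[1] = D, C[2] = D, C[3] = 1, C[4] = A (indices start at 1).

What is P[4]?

OFB decryption: S_i = E(K, S_{i−1}) with S_{0} = IV; P_i = C_i ⊕ S_i.
P[1]: S = E(K, A) = 9; D ⊕ 9 = 4.
P[2]: S = E(K, 9) = 8; D ⊕ 8 = 5.
P[3]: S = E(K, 8) = 7; 1 ⊕ 7 = 6.
P[4]: S = E(K, 7) = 6; A ⊕ 6 = C.

P[4] = C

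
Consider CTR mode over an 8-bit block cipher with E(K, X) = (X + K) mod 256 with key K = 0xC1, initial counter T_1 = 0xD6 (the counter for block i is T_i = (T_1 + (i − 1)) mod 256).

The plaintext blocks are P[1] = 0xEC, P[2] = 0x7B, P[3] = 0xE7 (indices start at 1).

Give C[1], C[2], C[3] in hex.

C[1] = 0x7B, C[2] = 0xE3, C[3] = 0x7E

CTR encryption: S_i = E(K, T_i) where T_i is the counter for block i; C_i = P_i ⊕ S_i.
C[1]: T = 0xD6, S = E(K, T) = 0x97; 0xEC ⊕ 0x97 = 0x7B.
C[2]: T = 0xD7, S = E(K, T) = 0x98; 0x7B ⊕ 0x98 = 0xE3.
C[3]: T = 0xD8, S = E(K, T) = 0x99; 0xE7 ⊕ 0x99 = 0x7E.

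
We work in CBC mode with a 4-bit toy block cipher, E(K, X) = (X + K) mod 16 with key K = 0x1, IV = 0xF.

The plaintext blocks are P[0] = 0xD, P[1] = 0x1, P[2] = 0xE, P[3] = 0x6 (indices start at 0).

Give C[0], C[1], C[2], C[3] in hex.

C[0] = 0x3, C[1] = 0x3, C[2] = 0xE, C[3] = 0x9

CBC encryption: C_i = E(K, P_i ⊕ C_{i−1}), with C_{−1} = IV.
C[0]: P[0] ⊕ 0xF = 0x2; E(K, 0x2) = 0x3.
C[1]: P[1] ⊕ 0x3 = 0x2; E(K, 0x2) = 0x3.
C[2]: P[2] ⊕ 0x3 = 0xD; E(K, 0xD) = 0xE.
C[3]: P[3] ⊕ 0xE = 0x8; E(K, 0x8) = 0x9.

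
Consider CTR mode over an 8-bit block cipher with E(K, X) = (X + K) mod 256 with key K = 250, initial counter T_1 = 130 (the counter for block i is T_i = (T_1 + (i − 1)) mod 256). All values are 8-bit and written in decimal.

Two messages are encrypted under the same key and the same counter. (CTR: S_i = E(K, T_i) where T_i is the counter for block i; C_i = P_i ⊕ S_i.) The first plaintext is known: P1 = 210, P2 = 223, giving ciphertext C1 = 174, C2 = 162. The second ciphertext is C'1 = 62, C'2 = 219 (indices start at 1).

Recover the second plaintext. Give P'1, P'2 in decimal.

P'1 = 66, P'2 = 166

In CTR with a reused counter, both messages share the same keystream S_i, so C_i ⊕ C'_i = P_i ⊕ P'_i and thus P'_i = P_i ⊕ C_i ⊕ C'_i.
P'1: 210 ⊕ 174 ⊕ 62 = 66.
P'2: 223 ⊕ 162 ⊕ 219 = 166.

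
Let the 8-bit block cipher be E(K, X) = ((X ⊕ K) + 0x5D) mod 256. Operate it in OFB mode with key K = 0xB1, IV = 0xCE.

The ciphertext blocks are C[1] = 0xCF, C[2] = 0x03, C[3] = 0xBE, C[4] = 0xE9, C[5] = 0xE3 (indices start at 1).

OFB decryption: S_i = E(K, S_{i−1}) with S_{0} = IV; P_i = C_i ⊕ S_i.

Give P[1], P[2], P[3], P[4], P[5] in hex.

P[1]: S = E(K, 0xCE) = 0xDC; 0xCF ⊕ 0xDC = 0x13.
P[2]: S = E(K, 0xDC) = 0xCA; 0x03 ⊕ 0xCA = 0xC9.
P[3]: S = E(K, 0xCA) = 0xD8; 0xBE ⊕ 0xD8 = 0x66.
P[4]: S = E(K, 0xD8) = 0xC6; 0xE9 ⊕ 0xC6 = 0x2F.
P[5]: S = E(K, 0xC6) = 0xD4; 0xE3 ⊕ 0xD4 = 0x37.

P[1] = 0x13, P[2] = 0xC9, P[3] = 0x66, P[4] = 0x2F, P[5] = 0x37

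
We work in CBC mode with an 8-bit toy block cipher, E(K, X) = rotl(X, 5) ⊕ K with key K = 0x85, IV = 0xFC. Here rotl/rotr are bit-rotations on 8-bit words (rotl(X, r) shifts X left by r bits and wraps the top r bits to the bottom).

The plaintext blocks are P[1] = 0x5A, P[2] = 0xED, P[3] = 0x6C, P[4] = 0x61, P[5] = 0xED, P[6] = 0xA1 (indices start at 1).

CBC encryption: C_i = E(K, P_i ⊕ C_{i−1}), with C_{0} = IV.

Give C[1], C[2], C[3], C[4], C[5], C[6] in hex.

C[1] = 0x51, C[2] = 0x12, C[3] = 0x4A, C[4] = 0xE0, C[5] = 0x24, C[6] = 0x35

C[1]: P[1] ⊕ 0xFC = 0xA6; E(K, 0xA6) = 0x51.
C[2]: P[2] ⊕ 0x51 = 0xBC; E(K, 0xBC) = 0x12.
C[3]: P[3] ⊕ 0x12 = 0x7E; E(K, 0x7E) = 0x4A.
C[4]: P[4] ⊕ 0x4A = 0x2B; E(K, 0x2B) = 0xE0.
C[5]: P[5] ⊕ 0xE0 = 0x0D; E(K, 0x0D) = 0x24.
C[6]: P[6] ⊕ 0x24 = 0x85; E(K, 0x85) = 0x35.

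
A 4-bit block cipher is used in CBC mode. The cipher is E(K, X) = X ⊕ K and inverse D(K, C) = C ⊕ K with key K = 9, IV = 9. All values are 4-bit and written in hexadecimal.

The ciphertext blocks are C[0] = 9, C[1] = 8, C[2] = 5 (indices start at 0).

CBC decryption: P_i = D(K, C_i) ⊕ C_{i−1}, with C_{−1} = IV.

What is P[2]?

P[2] = 4

P[2]: D(K, 5) = C; C ⊕ 8 = 4.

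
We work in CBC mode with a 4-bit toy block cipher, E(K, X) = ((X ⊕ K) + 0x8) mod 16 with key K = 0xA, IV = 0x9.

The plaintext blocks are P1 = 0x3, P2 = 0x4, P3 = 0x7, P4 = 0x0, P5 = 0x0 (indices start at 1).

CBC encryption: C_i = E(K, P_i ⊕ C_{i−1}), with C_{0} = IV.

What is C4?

C4 = 0x9

C1: P1 ⊕ 0x9 = 0xA; E(K, 0xA) = 0x8.
C2: P2 ⊕ 0x8 = 0xC; E(K, 0xC) = 0xE.
C3: P3 ⊕ 0xE = 0x9; E(K, 0x9) = 0xB.
C4: P4 ⊕ 0xB = 0xB; E(K, 0xB) = 0x9.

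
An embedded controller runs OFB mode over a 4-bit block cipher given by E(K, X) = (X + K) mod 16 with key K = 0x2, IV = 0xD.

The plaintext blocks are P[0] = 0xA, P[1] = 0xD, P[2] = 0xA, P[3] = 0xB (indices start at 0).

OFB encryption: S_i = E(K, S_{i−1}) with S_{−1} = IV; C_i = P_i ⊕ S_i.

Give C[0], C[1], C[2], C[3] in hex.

C[0]: S = E(K, 0xD) = 0xF; 0xA ⊕ 0xF = 0x5.
C[1]: S = E(K, 0xF) = 0x1; 0xD ⊕ 0x1 = 0xC.
C[2]: S = E(K, 0x1) = 0x3; 0xA ⊕ 0x3 = 0x9.
C[3]: S = E(K, 0x3) = 0x5; 0xB ⊕ 0x5 = 0xE.

C[0] = 0x5, C[1] = 0xC, C[2] = 0x9, C[3] = 0xE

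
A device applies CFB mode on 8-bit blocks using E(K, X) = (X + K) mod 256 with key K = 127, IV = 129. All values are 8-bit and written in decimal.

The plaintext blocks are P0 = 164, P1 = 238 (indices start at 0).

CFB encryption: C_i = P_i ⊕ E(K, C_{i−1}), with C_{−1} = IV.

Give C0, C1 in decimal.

C0: E(K, 129) = 0; 164 ⊕ 0 = 164.
C1: E(K, 164) = 35; 238 ⊕ 35 = 205.

C0 = 164, C1 = 205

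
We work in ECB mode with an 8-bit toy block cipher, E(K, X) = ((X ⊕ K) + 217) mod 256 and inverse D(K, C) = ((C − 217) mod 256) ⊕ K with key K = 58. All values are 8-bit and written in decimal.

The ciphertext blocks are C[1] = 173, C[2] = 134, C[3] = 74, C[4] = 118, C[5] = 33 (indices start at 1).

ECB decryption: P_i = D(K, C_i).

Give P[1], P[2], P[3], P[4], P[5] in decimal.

P[1]: D(K, 173) = 238.
P[2]: D(K, 134) = 151.
P[3]: D(K, 74) = 75.
P[4]: D(K, 118) = 167.
P[5]: D(K, 33) = 114.

P[1] = 238, P[2] = 151, P[3] = 75, P[4] = 167, P[5] = 114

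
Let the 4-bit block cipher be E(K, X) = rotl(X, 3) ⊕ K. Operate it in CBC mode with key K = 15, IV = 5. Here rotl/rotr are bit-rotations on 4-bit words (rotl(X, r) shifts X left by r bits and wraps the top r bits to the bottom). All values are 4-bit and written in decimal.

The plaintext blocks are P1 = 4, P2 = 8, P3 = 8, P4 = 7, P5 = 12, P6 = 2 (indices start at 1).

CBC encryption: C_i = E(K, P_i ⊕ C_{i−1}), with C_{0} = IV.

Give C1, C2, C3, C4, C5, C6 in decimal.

C1 = 7, C2 = 0, C3 = 11, C4 = 9, C5 = 5, C6 = 4

C1: P1 ⊕ 5 = 1; E(K, 1) = 7.
C2: P2 ⊕ 7 = 15; E(K, 15) = 0.
C3: P3 ⊕ 0 = 8; E(K, 8) = 11.
C4: P4 ⊕ 11 = 12; E(K, 12) = 9.
C5: P5 ⊕ 9 = 5; E(K, 5) = 5.
C6: P6 ⊕ 5 = 7; E(K, 7) = 4.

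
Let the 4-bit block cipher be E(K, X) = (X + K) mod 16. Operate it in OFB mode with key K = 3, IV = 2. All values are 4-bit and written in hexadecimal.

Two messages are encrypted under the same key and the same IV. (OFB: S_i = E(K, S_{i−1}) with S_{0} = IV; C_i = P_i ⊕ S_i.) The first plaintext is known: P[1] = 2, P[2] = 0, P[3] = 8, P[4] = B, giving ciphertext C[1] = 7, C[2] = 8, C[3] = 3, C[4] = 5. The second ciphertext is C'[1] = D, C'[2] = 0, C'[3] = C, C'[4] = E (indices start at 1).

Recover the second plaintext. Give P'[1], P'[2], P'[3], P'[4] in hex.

In OFB with a reused IV, both messages share the same keystream S_i, so C_i ⊕ C'_i = P_i ⊕ P'_i and thus P'_i = P_i ⊕ C_i ⊕ C'_i.
P'[1]: 2 ⊕ 7 ⊕ D = 8.
P'[2]: 0 ⊕ 8 ⊕ 0 = 8.
P'[3]: 8 ⊕ 3 ⊕ C = 7.
P'[4]: B ⊕ 5 ⊕ E = 0.

P'[1] = 8, P'[2] = 8, P'[3] = 7, P'[4] = 0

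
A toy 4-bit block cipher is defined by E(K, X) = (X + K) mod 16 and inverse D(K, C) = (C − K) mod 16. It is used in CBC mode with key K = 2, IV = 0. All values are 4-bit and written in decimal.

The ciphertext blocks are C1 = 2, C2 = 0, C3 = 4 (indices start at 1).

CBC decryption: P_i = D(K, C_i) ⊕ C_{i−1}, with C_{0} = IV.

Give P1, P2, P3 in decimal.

P1 = 0, P2 = 12, P3 = 2

P1: D(K, 2) = 0; 0 ⊕ 0 = 0.
P2: D(K, 0) = 14; 14 ⊕ 2 = 12.
P3: D(K, 4) = 2; 2 ⊕ 0 = 2.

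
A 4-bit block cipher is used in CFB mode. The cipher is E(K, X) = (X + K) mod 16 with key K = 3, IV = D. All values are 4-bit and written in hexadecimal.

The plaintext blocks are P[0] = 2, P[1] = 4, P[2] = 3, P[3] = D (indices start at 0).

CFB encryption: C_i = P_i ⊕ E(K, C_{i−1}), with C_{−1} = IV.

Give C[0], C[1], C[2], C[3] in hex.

C[0] = 2, C[1] = 1, C[2] = 7, C[3] = 7

C[0]: E(K, D) = 0; 2 ⊕ 0 = 2.
C[1]: E(K, 2) = 5; 4 ⊕ 5 = 1.
C[2]: E(K, 1) = 4; 3 ⊕ 4 = 7.
C[3]: E(K, 7) = A; D ⊕ A = 7.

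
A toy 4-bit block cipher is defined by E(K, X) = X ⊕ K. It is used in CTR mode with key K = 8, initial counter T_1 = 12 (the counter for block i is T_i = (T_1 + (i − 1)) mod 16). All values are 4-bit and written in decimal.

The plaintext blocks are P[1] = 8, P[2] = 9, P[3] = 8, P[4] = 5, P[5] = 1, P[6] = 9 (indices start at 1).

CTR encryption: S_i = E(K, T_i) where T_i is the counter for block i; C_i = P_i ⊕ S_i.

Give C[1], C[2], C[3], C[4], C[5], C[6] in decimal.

C[1] = 12, C[2] = 12, C[3] = 14, C[4] = 2, C[5] = 9, C[6] = 0

C[1]: T = 12, S = E(K, T) = 4; 8 ⊕ 4 = 12.
C[2]: T = 13, S = E(K, T) = 5; 9 ⊕ 5 = 12.
C[3]: T = 14, S = E(K, T) = 6; 8 ⊕ 6 = 14.
C[4]: T = 15, S = E(K, T) = 7; 5 ⊕ 7 = 2.
C[5]: T = 0, S = E(K, T) = 8; 1 ⊕ 8 = 9.
C[6]: T = 1, S = E(K, T) = 9; 9 ⊕ 9 = 0.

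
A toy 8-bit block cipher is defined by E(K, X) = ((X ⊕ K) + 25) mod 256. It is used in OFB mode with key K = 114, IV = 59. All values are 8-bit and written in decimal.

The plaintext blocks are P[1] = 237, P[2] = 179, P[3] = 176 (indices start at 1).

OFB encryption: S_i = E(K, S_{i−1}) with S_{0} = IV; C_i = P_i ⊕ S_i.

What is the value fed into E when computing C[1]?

C[1]: S = E(K, 59) = 98; 237 ⊕ 98 = 143.
So the input to E for block [1] is 59.

59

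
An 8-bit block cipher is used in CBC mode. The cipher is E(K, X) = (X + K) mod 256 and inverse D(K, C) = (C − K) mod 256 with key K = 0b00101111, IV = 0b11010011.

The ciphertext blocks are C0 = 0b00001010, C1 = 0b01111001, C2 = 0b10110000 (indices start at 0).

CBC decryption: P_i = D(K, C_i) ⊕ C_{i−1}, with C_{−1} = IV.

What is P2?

P2 = 0b11111000

P2: D(K, 0b10110000) = 0b10000001; 0b10000001 ⊕ 0b01111001 = 0b11111000.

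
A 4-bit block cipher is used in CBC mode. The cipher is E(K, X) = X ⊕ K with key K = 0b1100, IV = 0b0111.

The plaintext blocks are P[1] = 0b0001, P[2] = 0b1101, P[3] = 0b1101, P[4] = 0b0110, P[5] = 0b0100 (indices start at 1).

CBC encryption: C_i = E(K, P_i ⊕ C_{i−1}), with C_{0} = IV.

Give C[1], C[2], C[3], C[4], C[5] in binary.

C[1] = 0b1010, C[2] = 0b1011, C[3] = 0b1010, C[4] = 0b0000, C[5] = 0b1000

C[1]: P[1] ⊕ 0b0111 = 0b0110; E(K, 0b0110) = 0b1010.
C[2]: P[2] ⊕ 0b1010 = 0b0111; E(K, 0b0111) = 0b1011.
C[3]: P[3] ⊕ 0b1011 = 0b0110; E(K, 0b0110) = 0b1010.
C[4]: P[4] ⊕ 0b1010 = 0b1100; E(K, 0b1100) = 0b0000.
C[5]: P[5] ⊕ 0b0000 = 0b0100; E(K, 0b0100) = 0b1000.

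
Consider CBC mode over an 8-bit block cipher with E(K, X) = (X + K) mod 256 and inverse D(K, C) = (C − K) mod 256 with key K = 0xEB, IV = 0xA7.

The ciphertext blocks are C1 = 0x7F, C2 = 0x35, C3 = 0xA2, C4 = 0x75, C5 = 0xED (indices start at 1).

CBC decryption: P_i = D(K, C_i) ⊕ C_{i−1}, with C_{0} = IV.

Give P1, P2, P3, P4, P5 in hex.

P1: D(K, 0x7F) = 0x94; 0x94 ⊕ 0xA7 = 0x33.
P2: D(K, 0x35) = 0x4A; 0x4A ⊕ 0x7F = 0x35.
P3: D(K, 0xA2) = 0xB7; 0xB7 ⊕ 0x35 = 0x82.
P4: D(K, 0x75) = 0x8A; 0x8A ⊕ 0xA2 = 0x28.
P5: D(K, 0xED) = 0x02; 0x02 ⊕ 0x75 = 0x77.

P1 = 0x33, P2 = 0x35, P3 = 0x82, P4 = 0x28, P5 = 0x77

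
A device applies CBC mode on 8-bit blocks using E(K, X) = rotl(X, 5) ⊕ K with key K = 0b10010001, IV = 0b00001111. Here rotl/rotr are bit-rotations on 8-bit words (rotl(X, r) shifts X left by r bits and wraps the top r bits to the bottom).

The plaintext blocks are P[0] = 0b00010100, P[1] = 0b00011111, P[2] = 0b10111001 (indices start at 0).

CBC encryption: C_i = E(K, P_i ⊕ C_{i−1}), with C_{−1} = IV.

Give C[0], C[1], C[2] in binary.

C[0]: P[0] ⊕ 0b00001111 = 0b00011011; E(K, 0b00011011) = 0b11110010.
C[1]: P[1] ⊕ 0b11110010 = 0b11101101; E(K, 0b11101101) = 0b00101100.
C[2]: P[2] ⊕ 0b00101100 = 0b10010101; E(K, 0b10010101) = 0b00100011.

C[0] = 0b11110010, C[1] = 0b00101100, C[2] = 0b00100011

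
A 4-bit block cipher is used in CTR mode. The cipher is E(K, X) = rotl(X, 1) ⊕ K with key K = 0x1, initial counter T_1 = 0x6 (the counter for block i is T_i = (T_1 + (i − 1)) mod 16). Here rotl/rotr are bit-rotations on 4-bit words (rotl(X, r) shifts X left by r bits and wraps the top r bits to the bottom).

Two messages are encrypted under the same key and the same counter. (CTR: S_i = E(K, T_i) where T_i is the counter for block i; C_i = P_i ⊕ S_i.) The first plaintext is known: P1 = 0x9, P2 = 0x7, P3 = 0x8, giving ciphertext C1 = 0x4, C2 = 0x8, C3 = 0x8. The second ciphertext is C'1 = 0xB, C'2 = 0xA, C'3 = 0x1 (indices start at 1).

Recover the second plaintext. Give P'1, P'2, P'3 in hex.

In CTR with a reused counter, both messages share the same keystream S_i, so C_i ⊕ C'_i = P_i ⊕ P'_i and thus P'_i = P_i ⊕ C_i ⊕ C'_i.
P'1: 0x9 ⊕ 0x4 ⊕ 0xB = 0x6.
P'2: 0x7 ⊕ 0x8 ⊕ 0xA = 0x5.
P'3: 0x8 ⊕ 0x8 ⊕ 0x1 = 0x1.

P'1 = 0x6, P'2 = 0x5, P'3 = 0x1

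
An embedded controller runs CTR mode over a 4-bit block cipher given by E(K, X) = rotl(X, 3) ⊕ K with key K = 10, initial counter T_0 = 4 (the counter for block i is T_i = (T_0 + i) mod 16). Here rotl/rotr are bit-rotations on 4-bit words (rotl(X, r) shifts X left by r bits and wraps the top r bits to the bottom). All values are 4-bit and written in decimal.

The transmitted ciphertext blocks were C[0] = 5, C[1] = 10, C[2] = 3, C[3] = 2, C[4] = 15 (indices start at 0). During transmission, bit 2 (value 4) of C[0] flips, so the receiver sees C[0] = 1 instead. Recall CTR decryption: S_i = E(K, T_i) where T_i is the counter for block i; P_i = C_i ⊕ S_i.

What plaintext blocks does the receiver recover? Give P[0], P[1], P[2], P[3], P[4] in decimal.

Only C[0] changed, to 1. In CTR, a change in C_i flips the same bit in P_i only; the keystream is unaffected. Decrypting the received ciphertext:
P[0]: T = 4, S = E(K, T) = 8; 1 ⊕ 8 = 9.
P[1]: T = 5, S = E(K, T) = 0; 10 ⊕ 0 = 10.
P[2]: T = 6, S = E(K, T) = 9; 3 ⊕ 9 = 10.
P[3]: T = 7, S = E(K, T) = 1; 2 ⊕ 1 = 3.
P[4]: T = 8, S = E(K, T) = 14; 15 ⊕ 14 = 1.
Blocks that differ from the original plaintext: P[0].

P[0] = 9, P[1] = 10, P[2] = 10, P[3] = 3, P[4] = 1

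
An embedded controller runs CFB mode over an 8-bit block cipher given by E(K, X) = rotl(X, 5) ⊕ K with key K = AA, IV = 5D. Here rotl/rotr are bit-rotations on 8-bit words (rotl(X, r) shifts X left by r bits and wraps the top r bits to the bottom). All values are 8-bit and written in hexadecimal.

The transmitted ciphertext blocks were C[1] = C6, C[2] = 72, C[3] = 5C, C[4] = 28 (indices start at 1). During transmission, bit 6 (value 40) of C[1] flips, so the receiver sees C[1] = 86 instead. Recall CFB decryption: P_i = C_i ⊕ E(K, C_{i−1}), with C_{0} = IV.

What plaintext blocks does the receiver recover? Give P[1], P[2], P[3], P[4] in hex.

P[1] = 87, P[2] = 08, P[3] = B8, P[4] = 09

Only C[1] changed, to 86. In CFB, a change in C_i flips the same bit in P_i and garbles P_{i+1}. Decrypting the received ciphertext:
P[1]: E(K, 5D) = 01; 86 ⊕ 01 = 87.
P[2]: E(K, 86) = 7A; 72 ⊕ 7A = 08.
P[3]: E(K, 72) = E4; 5C ⊕ E4 = B8.
P[4]: E(K, 5C) = 21; 28 ⊕ 21 = 09.
Blocks that differ from the original plaintext: P[1], P[2].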